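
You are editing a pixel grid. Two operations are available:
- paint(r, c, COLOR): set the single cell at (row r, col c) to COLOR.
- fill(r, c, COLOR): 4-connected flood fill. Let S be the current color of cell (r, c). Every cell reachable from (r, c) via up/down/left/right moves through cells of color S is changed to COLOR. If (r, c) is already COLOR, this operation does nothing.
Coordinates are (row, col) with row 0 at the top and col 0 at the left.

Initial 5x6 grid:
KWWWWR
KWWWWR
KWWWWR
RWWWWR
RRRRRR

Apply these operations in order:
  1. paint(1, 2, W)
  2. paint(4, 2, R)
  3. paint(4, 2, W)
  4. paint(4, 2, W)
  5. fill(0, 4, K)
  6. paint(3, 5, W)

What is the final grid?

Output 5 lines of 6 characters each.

Answer: KKKKKR
KKKKKR
KKKKKR
RKKKKW
RRKRRR

Derivation:
After op 1 paint(1,2,W):
KWWWWR
KWWWWR
KWWWWR
RWWWWR
RRRRRR
After op 2 paint(4,2,R):
KWWWWR
KWWWWR
KWWWWR
RWWWWR
RRRRRR
After op 3 paint(4,2,W):
KWWWWR
KWWWWR
KWWWWR
RWWWWR
RRWRRR
After op 4 paint(4,2,W):
KWWWWR
KWWWWR
KWWWWR
RWWWWR
RRWRRR
After op 5 fill(0,4,K) [17 cells changed]:
KKKKKR
KKKKKR
KKKKKR
RKKKKR
RRKRRR
After op 6 paint(3,5,W):
KKKKKR
KKKKKR
KKKKKR
RKKKKW
RRKRRR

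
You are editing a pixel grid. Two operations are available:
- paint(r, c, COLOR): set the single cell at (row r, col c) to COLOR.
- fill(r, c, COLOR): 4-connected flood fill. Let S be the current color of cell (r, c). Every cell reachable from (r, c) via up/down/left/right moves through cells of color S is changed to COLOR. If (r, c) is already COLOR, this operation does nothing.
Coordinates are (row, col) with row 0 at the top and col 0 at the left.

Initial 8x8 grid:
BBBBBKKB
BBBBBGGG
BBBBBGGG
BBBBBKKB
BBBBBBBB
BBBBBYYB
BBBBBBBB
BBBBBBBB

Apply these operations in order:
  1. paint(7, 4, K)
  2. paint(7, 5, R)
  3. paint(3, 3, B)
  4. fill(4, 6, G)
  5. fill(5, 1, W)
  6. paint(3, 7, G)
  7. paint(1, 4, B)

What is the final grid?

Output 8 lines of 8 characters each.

Answer: WWWWWKKB
WWWWBWWW
WWWWWWWW
WWWWWKKG
WWWWWWWW
WWWWWYYW
WWWWWWWW
WWWWKRWW

Derivation:
After op 1 paint(7,4,K):
BBBBBKKB
BBBBBGGG
BBBBBGGG
BBBBBKKB
BBBBBBBB
BBBBBYYB
BBBBBBBB
BBBBKBBB
After op 2 paint(7,5,R):
BBBBBKKB
BBBBBGGG
BBBBBGGG
BBBBBKKB
BBBBBBBB
BBBBBYYB
BBBBBBBB
BBBBKRBB
After op 3 paint(3,3,B):
BBBBBKKB
BBBBBGGG
BBBBBGGG
BBBBBKKB
BBBBBBBB
BBBBBYYB
BBBBBBBB
BBBBKRBB
After op 4 fill(4,6,G) [49 cells changed]:
GGGGGKKB
GGGGGGGG
GGGGGGGG
GGGGGKKG
GGGGGGGG
GGGGGYYG
GGGGGGGG
GGGGKRGG
After op 5 fill(5,1,W) [55 cells changed]:
WWWWWKKB
WWWWWWWW
WWWWWWWW
WWWWWKKW
WWWWWWWW
WWWWWYYW
WWWWWWWW
WWWWKRWW
After op 6 paint(3,7,G):
WWWWWKKB
WWWWWWWW
WWWWWWWW
WWWWWKKG
WWWWWWWW
WWWWWYYW
WWWWWWWW
WWWWKRWW
After op 7 paint(1,4,B):
WWWWWKKB
WWWWBWWW
WWWWWWWW
WWWWWKKG
WWWWWWWW
WWWWWYYW
WWWWWWWW
WWWWKRWW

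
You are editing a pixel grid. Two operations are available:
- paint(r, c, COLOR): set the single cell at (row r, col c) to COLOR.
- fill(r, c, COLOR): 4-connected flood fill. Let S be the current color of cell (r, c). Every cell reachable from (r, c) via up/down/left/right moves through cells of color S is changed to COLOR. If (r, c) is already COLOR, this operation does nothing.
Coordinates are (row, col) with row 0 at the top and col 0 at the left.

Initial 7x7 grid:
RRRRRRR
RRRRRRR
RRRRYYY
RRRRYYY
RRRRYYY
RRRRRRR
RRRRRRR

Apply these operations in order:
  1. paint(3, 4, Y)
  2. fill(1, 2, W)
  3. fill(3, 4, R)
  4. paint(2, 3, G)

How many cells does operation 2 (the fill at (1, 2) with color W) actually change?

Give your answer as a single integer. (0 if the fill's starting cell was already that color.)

After op 1 paint(3,4,Y):
RRRRRRR
RRRRRRR
RRRRYYY
RRRRYYY
RRRRYYY
RRRRRRR
RRRRRRR
After op 2 fill(1,2,W) [40 cells changed]:
WWWWWWW
WWWWWWW
WWWWYYY
WWWWYYY
WWWWYYY
WWWWWWW
WWWWWWW

Answer: 40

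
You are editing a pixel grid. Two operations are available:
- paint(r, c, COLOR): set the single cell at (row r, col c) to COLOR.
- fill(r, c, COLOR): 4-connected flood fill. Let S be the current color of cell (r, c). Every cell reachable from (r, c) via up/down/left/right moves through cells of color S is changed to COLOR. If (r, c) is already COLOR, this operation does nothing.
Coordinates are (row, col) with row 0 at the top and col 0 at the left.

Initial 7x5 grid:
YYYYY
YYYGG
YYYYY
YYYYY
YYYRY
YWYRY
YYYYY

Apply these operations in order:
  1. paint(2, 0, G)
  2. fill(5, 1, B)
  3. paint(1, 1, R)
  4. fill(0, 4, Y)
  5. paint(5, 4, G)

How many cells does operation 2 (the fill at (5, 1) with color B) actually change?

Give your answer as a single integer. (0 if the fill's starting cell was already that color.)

After op 1 paint(2,0,G):
YYYYY
YYYGG
GYYYY
YYYYY
YYYRY
YWYRY
YYYYY
After op 2 fill(5,1,B) [1 cells changed]:
YYYYY
YYYGG
GYYYY
YYYYY
YYYRY
YBYRY
YYYYY

Answer: 1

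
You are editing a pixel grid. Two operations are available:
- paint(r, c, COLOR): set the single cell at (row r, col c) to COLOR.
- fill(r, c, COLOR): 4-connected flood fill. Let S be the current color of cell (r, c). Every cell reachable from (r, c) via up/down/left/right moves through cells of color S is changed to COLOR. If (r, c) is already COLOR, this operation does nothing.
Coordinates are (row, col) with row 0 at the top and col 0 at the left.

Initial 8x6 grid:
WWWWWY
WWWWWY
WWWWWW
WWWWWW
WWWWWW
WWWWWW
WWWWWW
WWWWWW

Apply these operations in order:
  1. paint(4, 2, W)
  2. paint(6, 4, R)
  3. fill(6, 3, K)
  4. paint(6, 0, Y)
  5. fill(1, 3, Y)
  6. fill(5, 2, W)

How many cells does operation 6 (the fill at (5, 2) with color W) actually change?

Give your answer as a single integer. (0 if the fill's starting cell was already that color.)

After op 1 paint(4,2,W):
WWWWWY
WWWWWY
WWWWWW
WWWWWW
WWWWWW
WWWWWW
WWWWWW
WWWWWW
After op 2 paint(6,4,R):
WWWWWY
WWWWWY
WWWWWW
WWWWWW
WWWWWW
WWWWWW
WWWWRW
WWWWWW
After op 3 fill(6,3,K) [45 cells changed]:
KKKKKY
KKKKKY
KKKKKK
KKKKKK
KKKKKK
KKKKKK
KKKKRK
KKKKKK
After op 4 paint(6,0,Y):
KKKKKY
KKKKKY
KKKKKK
KKKKKK
KKKKKK
KKKKKK
YKKKRK
KKKKKK
After op 5 fill(1,3,Y) [44 cells changed]:
YYYYYY
YYYYYY
YYYYYY
YYYYYY
YYYYYY
YYYYYY
YYYYRY
YYYYYY
After op 6 fill(5,2,W) [47 cells changed]:
WWWWWW
WWWWWW
WWWWWW
WWWWWW
WWWWWW
WWWWWW
WWWWRW
WWWWWW

Answer: 47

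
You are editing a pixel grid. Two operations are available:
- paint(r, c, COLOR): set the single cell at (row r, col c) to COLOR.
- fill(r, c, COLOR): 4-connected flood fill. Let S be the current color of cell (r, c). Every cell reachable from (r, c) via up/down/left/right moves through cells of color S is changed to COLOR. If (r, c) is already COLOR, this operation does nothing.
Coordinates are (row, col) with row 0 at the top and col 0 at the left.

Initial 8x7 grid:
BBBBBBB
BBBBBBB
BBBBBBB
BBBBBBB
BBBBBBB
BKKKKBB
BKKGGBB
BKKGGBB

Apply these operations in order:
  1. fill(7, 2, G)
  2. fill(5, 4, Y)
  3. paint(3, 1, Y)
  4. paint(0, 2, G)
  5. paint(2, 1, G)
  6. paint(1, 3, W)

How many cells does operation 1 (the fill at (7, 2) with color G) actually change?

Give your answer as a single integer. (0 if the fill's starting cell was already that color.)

After op 1 fill(7,2,G) [8 cells changed]:
BBBBBBB
BBBBBBB
BBBBBBB
BBBBBBB
BBBBBBB
BGGGGBB
BGGGGBB
BGGGGBB

Answer: 8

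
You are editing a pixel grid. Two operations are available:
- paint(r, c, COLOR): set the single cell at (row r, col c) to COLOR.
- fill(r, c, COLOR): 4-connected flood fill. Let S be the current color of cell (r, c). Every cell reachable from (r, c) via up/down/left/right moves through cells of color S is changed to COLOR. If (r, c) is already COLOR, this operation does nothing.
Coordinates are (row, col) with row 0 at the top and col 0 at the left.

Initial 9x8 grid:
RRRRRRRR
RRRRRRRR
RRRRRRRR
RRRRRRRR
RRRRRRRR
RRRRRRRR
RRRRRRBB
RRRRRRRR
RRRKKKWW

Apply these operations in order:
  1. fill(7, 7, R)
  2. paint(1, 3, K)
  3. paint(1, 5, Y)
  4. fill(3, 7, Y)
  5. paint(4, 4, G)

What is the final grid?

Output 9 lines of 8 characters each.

Answer: YYYYYYYY
YYYKYYYY
YYYYYYYY
YYYYYYYY
YYYYGYYY
YYYYYYYY
YYYYYYBB
YYYYYYYY
YYYKKKWW

Derivation:
After op 1 fill(7,7,R) [0 cells changed]:
RRRRRRRR
RRRRRRRR
RRRRRRRR
RRRRRRRR
RRRRRRRR
RRRRRRRR
RRRRRRBB
RRRRRRRR
RRRKKKWW
After op 2 paint(1,3,K):
RRRRRRRR
RRRKRRRR
RRRRRRRR
RRRRRRRR
RRRRRRRR
RRRRRRRR
RRRRRRBB
RRRRRRRR
RRRKKKWW
After op 3 paint(1,5,Y):
RRRRRRRR
RRRKRYRR
RRRRRRRR
RRRRRRRR
RRRRRRRR
RRRRRRRR
RRRRRRBB
RRRRRRRR
RRRKKKWW
After op 4 fill(3,7,Y) [63 cells changed]:
YYYYYYYY
YYYKYYYY
YYYYYYYY
YYYYYYYY
YYYYYYYY
YYYYYYYY
YYYYYYBB
YYYYYYYY
YYYKKKWW
After op 5 paint(4,4,G):
YYYYYYYY
YYYKYYYY
YYYYYYYY
YYYYYYYY
YYYYGYYY
YYYYYYYY
YYYYYYBB
YYYYYYYY
YYYKKKWW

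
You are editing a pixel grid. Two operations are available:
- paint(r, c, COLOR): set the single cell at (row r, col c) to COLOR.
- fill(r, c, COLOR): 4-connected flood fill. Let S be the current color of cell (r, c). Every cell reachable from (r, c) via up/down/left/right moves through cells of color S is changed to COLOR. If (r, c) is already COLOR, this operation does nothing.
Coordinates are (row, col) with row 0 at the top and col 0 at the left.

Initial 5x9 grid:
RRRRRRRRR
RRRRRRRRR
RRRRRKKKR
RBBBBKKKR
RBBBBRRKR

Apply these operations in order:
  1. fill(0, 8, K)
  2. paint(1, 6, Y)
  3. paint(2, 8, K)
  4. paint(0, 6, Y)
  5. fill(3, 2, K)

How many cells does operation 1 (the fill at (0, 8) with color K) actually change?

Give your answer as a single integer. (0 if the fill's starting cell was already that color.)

Answer: 28

Derivation:
After op 1 fill(0,8,K) [28 cells changed]:
KKKKKKKKK
KKKKKKKKK
KKKKKKKKK
KBBBBKKKK
KBBBBRRKK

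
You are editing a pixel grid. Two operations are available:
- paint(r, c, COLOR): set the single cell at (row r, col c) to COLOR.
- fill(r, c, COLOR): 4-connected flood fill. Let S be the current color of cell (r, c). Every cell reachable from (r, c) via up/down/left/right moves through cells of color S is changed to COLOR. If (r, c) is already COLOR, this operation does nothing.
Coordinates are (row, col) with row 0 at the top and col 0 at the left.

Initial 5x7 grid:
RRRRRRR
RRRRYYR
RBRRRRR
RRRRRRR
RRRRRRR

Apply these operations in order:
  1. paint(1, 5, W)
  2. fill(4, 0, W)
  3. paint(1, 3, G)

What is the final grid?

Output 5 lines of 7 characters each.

Answer: WWWWWWW
WWWGYWW
WBWWWWW
WWWWWWW
WWWWWWW

Derivation:
After op 1 paint(1,5,W):
RRRRRRR
RRRRYWR
RBRRRRR
RRRRRRR
RRRRRRR
After op 2 fill(4,0,W) [32 cells changed]:
WWWWWWW
WWWWYWW
WBWWWWW
WWWWWWW
WWWWWWW
After op 3 paint(1,3,G):
WWWWWWW
WWWGYWW
WBWWWWW
WWWWWWW
WWWWWWW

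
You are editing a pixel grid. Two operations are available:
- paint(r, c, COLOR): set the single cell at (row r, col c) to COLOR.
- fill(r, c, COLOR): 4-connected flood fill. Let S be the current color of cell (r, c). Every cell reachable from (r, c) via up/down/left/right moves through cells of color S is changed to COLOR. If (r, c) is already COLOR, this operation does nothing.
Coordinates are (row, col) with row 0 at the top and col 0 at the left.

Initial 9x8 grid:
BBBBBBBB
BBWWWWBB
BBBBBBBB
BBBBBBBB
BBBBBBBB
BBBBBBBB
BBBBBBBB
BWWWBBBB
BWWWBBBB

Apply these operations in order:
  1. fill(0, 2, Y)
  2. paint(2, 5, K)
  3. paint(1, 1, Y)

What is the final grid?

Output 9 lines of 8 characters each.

Answer: YYYYYYYY
YYWWWWYY
YYYYYKYY
YYYYYYYY
YYYYYYYY
YYYYYYYY
YYYYYYYY
YWWWYYYY
YWWWYYYY

Derivation:
After op 1 fill(0,2,Y) [62 cells changed]:
YYYYYYYY
YYWWWWYY
YYYYYYYY
YYYYYYYY
YYYYYYYY
YYYYYYYY
YYYYYYYY
YWWWYYYY
YWWWYYYY
After op 2 paint(2,5,K):
YYYYYYYY
YYWWWWYY
YYYYYKYY
YYYYYYYY
YYYYYYYY
YYYYYYYY
YYYYYYYY
YWWWYYYY
YWWWYYYY
After op 3 paint(1,1,Y):
YYYYYYYY
YYWWWWYY
YYYYYKYY
YYYYYYYY
YYYYYYYY
YYYYYYYY
YYYYYYYY
YWWWYYYY
YWWWYYYY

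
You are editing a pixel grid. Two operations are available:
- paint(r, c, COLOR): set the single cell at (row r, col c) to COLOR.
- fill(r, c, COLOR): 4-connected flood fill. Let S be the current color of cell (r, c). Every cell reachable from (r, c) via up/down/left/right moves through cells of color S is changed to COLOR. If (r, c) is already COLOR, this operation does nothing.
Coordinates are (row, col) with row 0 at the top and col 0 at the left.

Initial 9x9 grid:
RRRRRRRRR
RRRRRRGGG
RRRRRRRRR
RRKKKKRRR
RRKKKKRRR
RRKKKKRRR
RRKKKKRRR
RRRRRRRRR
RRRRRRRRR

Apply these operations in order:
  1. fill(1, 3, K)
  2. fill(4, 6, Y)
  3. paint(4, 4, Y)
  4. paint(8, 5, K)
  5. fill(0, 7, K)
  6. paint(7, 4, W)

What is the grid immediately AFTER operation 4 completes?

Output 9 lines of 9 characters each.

After op 1 fill(1,3,K) [62 cells changed]:
KKKKKKKKK
KKKKKKGGG
KKKKKKKKK
KKKKKKKKK
KKKKKKKKK
KKKKKKKKK
KKKKKKKKK
KKKKKKKKK
KKKKKKKKK
After op 2 fill(4,6,Y) [78 cells changed]:
YYYYYYYYY
YYYYYYGGG
YYYYYYYYY
YYYYYYYYY
YYYYYYYYY
YYYYYYYYY
YYYYYYYYY
YYYYYYYYY
YYYYYYYYY
After op 3 paint(4,4,Y):
YYYYYYYYY
YYYYYYGGG
YYYYYYYYY
YYYYYYYYY
YYYYYYYYY
YYYYYYYYY
YYYYYYYYY
YYYYYYYYY
YYYYYYYYY
After op 4 paint(8,5,K):
YYYYYYYYY
YYYYYYGGG
YYYYYYYYY
YYYYYYYYY
YYYYYYYYY
YYYYYYYYY
YYYYYYYYY
YYYYYYYYY
YYYYYKYYY

Answer: YYYYYYYYY
YYYYYYGGG
YYYYYYYYY
YYYYYYYYY
YYYYYYYYY
YYYYYYYYY
YYYYYYYYY
YYYYYYYYY
YYYYYKYYY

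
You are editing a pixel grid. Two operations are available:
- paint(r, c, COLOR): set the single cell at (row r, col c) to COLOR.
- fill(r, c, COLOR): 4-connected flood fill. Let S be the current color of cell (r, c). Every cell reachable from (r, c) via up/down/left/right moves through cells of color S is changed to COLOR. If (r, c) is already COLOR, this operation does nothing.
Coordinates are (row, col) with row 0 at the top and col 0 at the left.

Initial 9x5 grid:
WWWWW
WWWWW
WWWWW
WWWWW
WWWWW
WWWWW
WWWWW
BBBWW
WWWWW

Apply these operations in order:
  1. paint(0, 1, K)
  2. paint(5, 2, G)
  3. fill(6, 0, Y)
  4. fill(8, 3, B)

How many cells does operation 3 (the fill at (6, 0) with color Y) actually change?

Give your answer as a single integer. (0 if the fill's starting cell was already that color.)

After op 1 paint(0,1,K):
WKWWW
WWWWW
WWWWW
WWWWW
WWWWW
WWWWW
WWWWW
BBBWW
WWWWW
After op 2 paint(5,2,G):
WKWWW
WWWWW
WWWWW
WWWWW
WWWWW
WWGWW
WWWWW
BBBWW
WWWWW
After op 3 fill(6,0,Y) [40 cells changed]:
YKYYY
YYYYY
YYYYY
YYYYY
YYYYY
YYGYY
YYYYY
BBBYY
YYYYY

Answer: 40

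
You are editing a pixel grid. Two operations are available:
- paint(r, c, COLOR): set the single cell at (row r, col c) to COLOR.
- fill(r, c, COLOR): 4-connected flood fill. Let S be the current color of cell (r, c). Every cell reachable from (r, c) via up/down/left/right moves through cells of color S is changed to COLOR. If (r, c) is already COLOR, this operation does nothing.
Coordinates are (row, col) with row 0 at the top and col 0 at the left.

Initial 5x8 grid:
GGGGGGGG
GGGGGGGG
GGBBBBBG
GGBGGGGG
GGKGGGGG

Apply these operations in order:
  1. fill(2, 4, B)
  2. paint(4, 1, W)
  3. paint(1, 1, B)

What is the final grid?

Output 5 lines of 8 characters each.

After op 1 fill(2,4,B) [0 cells changed]:
GGGGGGGG
GGGGGGGG
GGBBBBBG
GGBGGGGG
GGKGGGGG
After op 2 paint(4,1,W):
GGGGGGGG
GGGGGGGG
GGBBBBBG
GGBGGGGG
GWKGGGGG
After op 3 paint(1,1,B):
GGGGGGGG
GBGGGGGG
GGBBBBBG
GGBGGGGG
GWKGGGGG

Answer: GGGGGGGG
GBGGGGGG
GGBBBBBG
GGBGGGGG
GWKGGGGG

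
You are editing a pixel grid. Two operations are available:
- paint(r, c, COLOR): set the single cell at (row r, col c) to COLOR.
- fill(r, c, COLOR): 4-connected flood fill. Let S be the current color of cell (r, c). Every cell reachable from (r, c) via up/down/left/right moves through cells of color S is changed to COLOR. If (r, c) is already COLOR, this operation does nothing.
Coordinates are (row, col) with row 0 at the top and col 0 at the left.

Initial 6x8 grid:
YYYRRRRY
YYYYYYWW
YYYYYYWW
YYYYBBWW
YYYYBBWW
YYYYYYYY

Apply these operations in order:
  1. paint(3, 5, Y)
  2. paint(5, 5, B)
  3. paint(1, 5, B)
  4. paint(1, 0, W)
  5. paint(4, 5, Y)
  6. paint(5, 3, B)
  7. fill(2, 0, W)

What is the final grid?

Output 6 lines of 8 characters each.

After op 1 paint(3,5,Y):
YYYRRRRY
YYYYYYWW
YYYYYYWW
YYYYBYWW
YYYYBBWW
YYYYYYYY
After op 2 paint(5,5,B):
YYYRRRRY
YYYYYYWW
YYYYYYWW
YYYYBYWW
YYYYBBWW
YYYYYBYY
After op 3 paint(1,5,B):
YYYRRRRY
YYYYYBWW
YYYYYYWW
YYYYBYWW
YYYYBBWW
YYYYYBYY
After op 4 paint(1,0,W):
YYYRRRRY
WYYYYBWW
YYYYYYWW
YYYYBYWW
YYYYBBWW
YYYYYBYY
After op 5 paint(4,5,Y):
YYYRRRRY
WYYYYBWW
YYYYYYWW
YYYYBYWW
YYYYBYWW
YYYYYBYY
After op 6 paint(5,3,B):
YYYRRRRY
WYYYYBWW
YYYYYYWW
YYYYBYWW
YYYYBYWW
YYYBYBYY
After op 7 fill(2,0,W) [26 cells changed]:
WWWRRRRY
WWWWWBWW
WWWWWWWW
WWWWBWWW
WWWWBWWW
WWWBYBYY

Answer: WWWRRRRY
WWWWWBWW
WWWWWWWW
WWWWBWWW
WWWWBWWW
WWWBYBYY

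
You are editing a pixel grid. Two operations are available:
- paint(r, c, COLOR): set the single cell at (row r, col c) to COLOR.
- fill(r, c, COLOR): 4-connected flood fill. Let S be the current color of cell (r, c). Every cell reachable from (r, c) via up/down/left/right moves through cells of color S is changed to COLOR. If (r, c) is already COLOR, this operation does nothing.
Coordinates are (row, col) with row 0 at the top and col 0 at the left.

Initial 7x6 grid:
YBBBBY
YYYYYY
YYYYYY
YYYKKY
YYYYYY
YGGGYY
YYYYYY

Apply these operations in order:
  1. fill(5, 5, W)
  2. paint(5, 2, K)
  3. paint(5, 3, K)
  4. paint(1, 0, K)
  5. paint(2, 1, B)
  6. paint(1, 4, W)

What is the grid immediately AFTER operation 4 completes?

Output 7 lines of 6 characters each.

After op 1 fill(5,5,W) [33 cells changed]:
WBBBBW
WWWWWW
WWWWWW
WWWKKW
WWWWWW
WGGGWW
WWWWWW
After op 2 paint(5,2,K):
WBBBBW
WWWWWW
WWWWWW
WWWKKW
WWWWWW
WGKGWW
WWWWWW
After op 3 paint(5,3,K):
WBBBBW
WWWWWW
WWWWWW
WWWKKW
WWWWWW
WGKKWW
WWWWWW
After op 4 paint(1,0,K):
WBBBBW
KWWWWW
WWWWWW
WWWKKW
WWWWWW
WGKKWW
WWWWWW

Answer: WBBBBW
KWWWWW
WWWWWW
WWWKKW
WWWWWW
WGKKWW
WWWWWW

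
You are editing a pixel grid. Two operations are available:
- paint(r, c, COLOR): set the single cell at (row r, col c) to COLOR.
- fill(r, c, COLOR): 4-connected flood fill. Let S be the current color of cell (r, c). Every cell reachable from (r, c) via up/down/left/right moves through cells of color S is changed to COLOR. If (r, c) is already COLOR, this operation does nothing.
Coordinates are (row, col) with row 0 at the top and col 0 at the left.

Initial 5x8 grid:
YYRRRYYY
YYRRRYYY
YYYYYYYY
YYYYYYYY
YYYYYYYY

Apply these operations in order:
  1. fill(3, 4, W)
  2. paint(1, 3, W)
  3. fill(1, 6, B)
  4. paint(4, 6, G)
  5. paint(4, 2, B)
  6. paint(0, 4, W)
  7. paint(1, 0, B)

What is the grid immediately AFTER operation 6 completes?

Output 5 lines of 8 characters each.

Answer: BBRRWBBB
BBRBRBBB
BBBBBBBB
BBBBBBBB
BBBBBBGB

Derivation:
After op 1 fill(3,4,W) [34 cells changed]:
WWRRRWWW
WWRRRWWW
WWWWWWWW
WWWWWWWW
WWWWWWWW
After op 2 paint(1,3,W):
WWRRRWWW
WWRWRWWW
WWWWWWWW
WWWWWWWW
WWWWWWWW
After op 3 fill(1,6,B) [35 cells changed]:
BBRRRBBB
BBRBRBBB
BBBBBBBB
BBBBBBBB
BBBBBBBB
After op 4 paint(4,6,G):
BBRRRBBB
BBRBRBBB
BBBBBBBB
BBBBBBBB
BBBBBBGB
After op 5 paint(4,2,B):
BBRRRBBB
BBRBRBBB
BBBBBBBB
BBBBBBBB
BBBBBBGB
After op 6 paint(0,4,W):
BBRRWBBB
BBRBRBBB
BBBBBBBB
BBBBBBBB
BBBBBBGB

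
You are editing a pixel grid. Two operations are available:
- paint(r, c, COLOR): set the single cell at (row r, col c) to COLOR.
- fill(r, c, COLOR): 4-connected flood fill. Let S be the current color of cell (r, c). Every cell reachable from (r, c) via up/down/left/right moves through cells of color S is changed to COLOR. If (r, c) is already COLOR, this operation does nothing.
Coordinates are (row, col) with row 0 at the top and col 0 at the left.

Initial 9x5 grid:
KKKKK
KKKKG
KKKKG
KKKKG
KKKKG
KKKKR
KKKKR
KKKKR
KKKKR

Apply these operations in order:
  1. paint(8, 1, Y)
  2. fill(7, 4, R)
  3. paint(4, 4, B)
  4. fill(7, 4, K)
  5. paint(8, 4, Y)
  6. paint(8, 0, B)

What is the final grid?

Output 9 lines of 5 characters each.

After op 1 paint(8,1,Y):
KKKKK
KKKKG
KKKKG
KKKKG
KKKKG
KKKKR
KKKKR
KKKKR
KYKKR
After op 2 fill(7,4,R) [0 cells changed]:
KKKKK
KKKKG
KKKKG
KKKKG
KKKKG
KKKKR
KKKKR
KKKKR
KYKKR
After op 3 paint(4,4,B):
KKKKK
KKKKG
KKKKG
KKKKG
KKKKB
KKKKR
KKKKR
KKKKR
KYKKR
After op 4 fill(7,4,K) [4 cells changed]:
KKKKK
KKKKG
KKKKG
KKKKG
KKKKB
KKKKK
KKKKK
KKKKK
KYKKK
After op 5 paint(8,4,Y):
KKKKK
KKKKG
KKKKG
KKKKG
KKKKB
KKKKK
KKKKK
KKKKK
KYKKY
After op 6 paint(8,0,B):
KKKKK
KKKKG
KKKKG
KKKKG
KKKKB
KKKKK
KKKKK
KKKKK
BYKKY

Answer: KKKKK
KKKKG
KKKKG
KKKKG
KKKKB
KKKKK
KKKKK
KKKKK
BYKKY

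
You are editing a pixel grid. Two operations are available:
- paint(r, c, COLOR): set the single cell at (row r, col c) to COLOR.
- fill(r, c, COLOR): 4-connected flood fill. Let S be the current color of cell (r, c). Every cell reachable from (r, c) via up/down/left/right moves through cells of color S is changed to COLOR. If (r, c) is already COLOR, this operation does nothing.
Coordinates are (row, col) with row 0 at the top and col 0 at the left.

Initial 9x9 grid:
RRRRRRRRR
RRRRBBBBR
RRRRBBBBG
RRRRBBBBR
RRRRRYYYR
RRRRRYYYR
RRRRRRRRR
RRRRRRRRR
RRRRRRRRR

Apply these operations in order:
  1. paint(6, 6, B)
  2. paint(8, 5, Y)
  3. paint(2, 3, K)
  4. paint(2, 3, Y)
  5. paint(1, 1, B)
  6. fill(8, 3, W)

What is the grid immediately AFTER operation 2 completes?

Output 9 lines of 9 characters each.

After op 1 paint(6,6,B):
RRRRRRRRR
RRRRBBBBR
RRRRBBBBG
RRRRBBBBR
RRRRRYYYR
RRRRRYYYR
RRRRRRBRR
RRRRRRRRR
RRRRRRRRR
After op 2 paint(8,5,Y):
RRRRRRRRR
RRRRBBBBR
RRRRBBBBG
RRRRBBBBR
RRRRRYYYR
RRRRRYYYR
RRRRRRBRR
RRRRRRRRR
RRRRRYRRR

Answer: RRRRRRRRR
RRRRBBBBR
RRRRBBBBG
RRRRBBBBR
RRRRRYYYR
RRRRRYYYR
RRRRRRBRR
RRRRRRRRR
RRRRRYRRR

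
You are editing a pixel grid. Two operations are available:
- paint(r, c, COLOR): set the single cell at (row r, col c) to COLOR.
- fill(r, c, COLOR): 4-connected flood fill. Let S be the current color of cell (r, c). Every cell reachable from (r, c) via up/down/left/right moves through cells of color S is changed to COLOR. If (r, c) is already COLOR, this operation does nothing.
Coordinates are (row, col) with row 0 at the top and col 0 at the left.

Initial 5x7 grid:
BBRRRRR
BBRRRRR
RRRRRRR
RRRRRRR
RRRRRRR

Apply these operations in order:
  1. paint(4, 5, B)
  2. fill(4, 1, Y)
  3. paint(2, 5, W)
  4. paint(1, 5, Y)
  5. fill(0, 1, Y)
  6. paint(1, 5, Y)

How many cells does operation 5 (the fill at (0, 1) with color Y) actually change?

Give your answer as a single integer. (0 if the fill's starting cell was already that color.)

After op 1 paint(4,5,B):
BBRRRRR
BBRRRRR
RRRRRRR
RRRRRRR
RRRRRBR
After op 2 fill(4,1,Y) [30 cells changed]:
BBYYYYY
BBYYYYY
YYYYYYY
YYYYYYY
YYYYYBY
After op 3 paint(2,5,W):
BBYYYYY
BBYYYYY
YYYYYWY
YYYYYYY
YYYYYBY
After op 4 paint(1,5,Y):
BBYYYYY
BBYYYYY
YYYYYWY
YYYYYYY
YYYYYBY
After op 5 fill(0,1,Y) [4 cells changed]:
YYYYYYY
YYYYYYY
YYYYYWY
YYYYYYY
YYYYYBY

Answer: 4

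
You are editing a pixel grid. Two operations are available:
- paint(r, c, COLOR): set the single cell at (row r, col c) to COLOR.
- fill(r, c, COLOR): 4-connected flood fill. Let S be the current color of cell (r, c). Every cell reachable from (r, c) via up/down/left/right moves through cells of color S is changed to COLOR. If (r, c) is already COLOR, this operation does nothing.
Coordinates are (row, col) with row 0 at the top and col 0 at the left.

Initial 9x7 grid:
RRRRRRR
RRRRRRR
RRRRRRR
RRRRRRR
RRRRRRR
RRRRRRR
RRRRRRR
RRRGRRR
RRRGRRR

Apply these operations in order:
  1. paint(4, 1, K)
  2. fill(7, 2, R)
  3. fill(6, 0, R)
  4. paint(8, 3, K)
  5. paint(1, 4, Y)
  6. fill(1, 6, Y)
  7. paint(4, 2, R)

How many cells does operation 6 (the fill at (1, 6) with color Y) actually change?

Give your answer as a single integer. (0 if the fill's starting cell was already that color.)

After op 1 paint(4,1,K):
RRRRRRR
RRRRRRR
RRRRRRR
RRRRRRR
RKRRRRR
RRRRRRR
RRRRRRR
RRRGRRR
RRRGRRR
After op 2 fill(7,2,R) [0 cells changed]:
RRRRRRR
RRRRRRR
RRRRRRR
RRRRRRR
RKRRRRR
RRRRRRR
RRRRRRR
RRRGRRR
RRRGRRR
After op 3 fill(6,0,R) [0 cells changed]:
RRRRRRR
RRRRRRR
RRRRRRR
RRRRRRR
RKRRRRR
RRRRRRR
RRRRRRR
RRRGRRR
RRRGRRR
After op 4 paint(8,3,K):
RRRRRRR
RRRRRRR
RRRRRRR
RRRRRRR
RKRRRRR
RRRRRRR
RRRRRRR
RRRGRRR
RRRKRRR
After op 5 paint(1,4,Y):
RRRRRRR
RRRRYRR
RRRRRRR
RRRRRRR
RKRRRRR
RRRRRRR
RRRRRRR
RRRGRRR
RRRKRRR
After op 6 fill(1,6,Y) [59 cells changed]:
YYYYYYY
YYYYYYY
YYYYYYY
YYYYYYY
YKYYYYY
YYYYYYY
YYYYYYY
YYYGYYY
YYYKYYY

Answer: 59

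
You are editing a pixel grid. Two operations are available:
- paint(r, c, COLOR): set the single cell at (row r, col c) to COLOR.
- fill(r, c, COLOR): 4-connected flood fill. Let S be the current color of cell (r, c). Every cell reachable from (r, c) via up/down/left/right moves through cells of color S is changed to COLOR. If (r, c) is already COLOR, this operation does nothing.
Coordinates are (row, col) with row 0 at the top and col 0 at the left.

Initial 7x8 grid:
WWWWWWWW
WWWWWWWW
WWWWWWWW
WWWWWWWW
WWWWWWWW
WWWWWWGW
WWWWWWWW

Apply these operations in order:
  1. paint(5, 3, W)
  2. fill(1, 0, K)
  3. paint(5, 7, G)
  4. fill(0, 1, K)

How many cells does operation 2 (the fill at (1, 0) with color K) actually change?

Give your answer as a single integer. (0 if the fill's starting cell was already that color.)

Answer: 55

Derivation:
After op 1 paint(5,3,W):
WWWWWWWW
WWWWWWWW
WWWWWWWW
WWWWWWWW
WWWWWWWW
WWWWWWGW
WWWWWWWW
After op 2 fill(1,0,K) [55 cells changed]:
KKKKKKKK
KKKKKKKK
KKKKKKKK
KKKKKKKK
KKKKKKKK
KKKKKKGK
KKKKKKKK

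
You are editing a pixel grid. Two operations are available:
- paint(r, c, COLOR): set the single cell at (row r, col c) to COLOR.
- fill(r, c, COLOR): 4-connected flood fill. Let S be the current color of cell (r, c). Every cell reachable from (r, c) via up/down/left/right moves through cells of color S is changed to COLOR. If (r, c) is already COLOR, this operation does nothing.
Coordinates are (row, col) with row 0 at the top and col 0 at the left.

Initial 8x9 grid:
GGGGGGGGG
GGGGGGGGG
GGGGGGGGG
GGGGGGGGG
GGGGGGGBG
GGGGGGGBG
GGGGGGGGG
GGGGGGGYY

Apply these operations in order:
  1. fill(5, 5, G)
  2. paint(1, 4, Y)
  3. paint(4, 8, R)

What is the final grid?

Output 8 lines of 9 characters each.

After op 1 fill(5,5,G) [0 cells changed]:
GGGGGGGGG
GGGGGGGGG
GGGGGGGGG
GGGGGGGGG
GGGGGGGBG
GGGGGGGBG
GGGGGGGGG
GGGGGGGYY
After op 2 paint(1,4,Y):
GGGGGGGGG
GGGGYGGGG
GGGGGGGGG
GGGGGGGGG
GGGGGGGBG
GGGGGGGBG
GGGGGGGGG
GGGGGGGYY
After op 3 paint(4,8,R):
GGGGGGGGG
GGGGYGGGG
GGGGGGGGG
GGGGGGGGG
GGGGGGGBR
GGGGGGGBG
GGGGGGGGG
GGGGGGGYY

Answer: GGGGGGGGG
GGGGYGGGG
GGGGGGGGG
GGGGGGGGG
GGGGGGGBR
GGGGGGGBG
GGGGGGGGG
GGGGGGGYY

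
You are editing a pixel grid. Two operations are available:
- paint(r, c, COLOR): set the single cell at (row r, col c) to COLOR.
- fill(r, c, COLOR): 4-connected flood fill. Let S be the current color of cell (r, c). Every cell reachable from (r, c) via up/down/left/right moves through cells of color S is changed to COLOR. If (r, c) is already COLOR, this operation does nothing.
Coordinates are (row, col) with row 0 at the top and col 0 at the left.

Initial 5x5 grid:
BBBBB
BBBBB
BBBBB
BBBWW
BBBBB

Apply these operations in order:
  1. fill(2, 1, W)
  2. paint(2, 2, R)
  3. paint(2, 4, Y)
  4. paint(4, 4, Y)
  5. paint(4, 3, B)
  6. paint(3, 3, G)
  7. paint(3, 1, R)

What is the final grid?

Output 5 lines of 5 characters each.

Answer: WWWWW
WWWWW
WWRWY
WRWGW
WWWBY

Derivation:
After op 1 fill(2,1,W) [23 cells changed]:
WWWWW
WWWWW
WWWWW
WWWWW
WWWWW
After op 2 paint(2,2,R):
WWWWW
WWWWW
WWRWW
WWWWW
WWWWW
After op 3 paint(2,4,Y):
WWWWW
WWWWW
WWRWY
WWWWW
WWWWW
After op 4 paint(4,4,Y):
WWWWW
WWWWW
WWRWY
WWWWW
WWWWY
After op 5 paint(4,3,B):
WWWWW
WWWWW
WWRWY
WWWWW
WWWBY
After op 6 paint(3,3,G):
WWWWW
WWWWW
WWRWY
WWWGW
WWWBY
After op 7 paint(3,1,R):
WWWWW
WWWWW
WWRWY
WRWGW
WWWBY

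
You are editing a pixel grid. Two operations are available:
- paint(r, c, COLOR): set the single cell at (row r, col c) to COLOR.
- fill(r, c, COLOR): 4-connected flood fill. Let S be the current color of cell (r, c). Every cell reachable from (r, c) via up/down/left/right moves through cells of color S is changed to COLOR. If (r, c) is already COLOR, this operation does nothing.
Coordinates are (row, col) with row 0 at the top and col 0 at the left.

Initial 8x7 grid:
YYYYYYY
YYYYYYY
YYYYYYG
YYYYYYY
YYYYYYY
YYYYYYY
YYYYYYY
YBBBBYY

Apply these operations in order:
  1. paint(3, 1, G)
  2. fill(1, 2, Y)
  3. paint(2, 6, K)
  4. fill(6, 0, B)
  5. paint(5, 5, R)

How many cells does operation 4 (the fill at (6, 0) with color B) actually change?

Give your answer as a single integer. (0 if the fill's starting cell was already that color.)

Answer: 50

Derivation:
After op 1 paint(3,1,G):
YYYYYYY
YYYYYYY
YYYYYYG
YGYYYYY
YYYYYYY
YYYYYYY
YYYYYYY
YBBBBYY
After op 2 fill(1,2,Y) [0 cells changed]:
YYYYYYY
YYYYYYY
YYYYYYG
YGYYYYY
YYYYYYY
YYYYYYY
YYYYYYY
YBBBBYY
After op 3 paint(2,6,K):
YYYYYYY
YYYYYYY
YYYYYYK
YGYYYYY
YYYYYYY
YYYYYYY
YYYYYYY
YBBBBYY
After op 4 fill(6,0,B) [50 cells changed]:
BBBBBBB
BBBBBBB
BBBBBBK
BGBBBBB
BBBBBBB
BBBBBBB
BBBBBBB
BBBBBBB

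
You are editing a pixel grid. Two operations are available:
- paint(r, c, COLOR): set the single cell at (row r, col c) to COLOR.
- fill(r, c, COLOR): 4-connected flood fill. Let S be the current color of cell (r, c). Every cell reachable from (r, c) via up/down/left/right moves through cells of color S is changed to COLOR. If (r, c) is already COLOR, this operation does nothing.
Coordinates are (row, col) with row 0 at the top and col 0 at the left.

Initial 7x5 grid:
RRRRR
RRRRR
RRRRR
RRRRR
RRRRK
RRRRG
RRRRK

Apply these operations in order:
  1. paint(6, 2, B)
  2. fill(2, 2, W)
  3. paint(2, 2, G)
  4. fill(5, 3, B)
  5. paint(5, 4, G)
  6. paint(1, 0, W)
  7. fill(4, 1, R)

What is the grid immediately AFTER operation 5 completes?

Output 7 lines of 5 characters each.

Answer: BBBBB
BBBBB
BBGBB
BBBBB
BBBBK
BBBBG
BBBBK

Derivation:
After op 1 paint(6,2,B):
RRRRR
RRRRR
RRRRR
RRRRR
RRRRK
RRRRG
RRBRK
After op 2 fill(2,2,W) [31 cells changed]:
WWWWW
WWWWW
WWWWW
WWWWW
WWWWK
WWWWG
WWBWK
After op 3 paint(2,2,G):
WWWWW
WWWWW
WWGWW
WWWWW
WWWWK
WWWWG
WWBWK
After op 4 fill(5,3,B) [30 cells changed]:
BBBBB
BBBBB
BBGBB
BBBBB
BBBBK
BBBBG
BBBBK
After op 5 paint(5,4,G):
BBBBB
BBBBB
BBGBB
BBBBB
BBBBK
BBBBG
BBBBK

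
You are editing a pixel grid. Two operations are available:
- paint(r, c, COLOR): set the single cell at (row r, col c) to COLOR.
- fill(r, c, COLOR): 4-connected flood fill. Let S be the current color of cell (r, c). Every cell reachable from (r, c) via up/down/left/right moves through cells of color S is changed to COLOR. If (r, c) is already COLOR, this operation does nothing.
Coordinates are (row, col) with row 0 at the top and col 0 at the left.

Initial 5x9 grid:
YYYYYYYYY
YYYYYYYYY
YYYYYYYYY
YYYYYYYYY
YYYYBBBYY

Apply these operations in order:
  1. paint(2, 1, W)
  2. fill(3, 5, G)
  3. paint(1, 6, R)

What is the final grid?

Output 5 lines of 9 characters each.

After op 1 paint(2,1,W):
YYYYYYYYY
YYYYYYYYY
YWYYYYYYY
YYYYYYYYY
YYYYBBBYY
After op 2 fill(3,5,G) [41 cells changed]:
GGGGGGGGG
GGGGGGGGG
GWGGGGGGG
GGGGGGGGG
GGGGBBBGG
After op 3 paint(1,6,R):
GGGGGGGGG
GGGGGGRGG
GWGGGGGGG
GGGGGGGGG
GGGGBBBGG

Answer: GGGGGGGGG
GGGGGGRGG
GWGGGGGGG
GGGGGGGGG
GGGGBBBGG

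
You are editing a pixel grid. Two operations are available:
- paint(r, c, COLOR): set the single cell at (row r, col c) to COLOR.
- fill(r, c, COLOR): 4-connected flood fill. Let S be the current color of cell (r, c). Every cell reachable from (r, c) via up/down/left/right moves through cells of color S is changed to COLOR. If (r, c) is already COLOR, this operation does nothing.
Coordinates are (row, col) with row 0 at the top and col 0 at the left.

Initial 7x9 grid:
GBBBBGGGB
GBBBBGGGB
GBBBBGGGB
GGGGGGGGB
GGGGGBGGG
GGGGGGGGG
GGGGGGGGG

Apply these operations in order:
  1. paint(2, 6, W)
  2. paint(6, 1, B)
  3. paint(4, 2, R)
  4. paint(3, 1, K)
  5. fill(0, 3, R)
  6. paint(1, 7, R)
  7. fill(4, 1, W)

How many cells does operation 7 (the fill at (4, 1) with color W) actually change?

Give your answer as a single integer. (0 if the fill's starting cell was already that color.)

After op 1 paint(2,6,W):
GBBBBGGGB
GBBBBGGGB
GBBBBGWGB
GGGGGGGGB
GGGGGBGGG
GGGGGGGGG
GGGGGGGGG
After op 2 paint(6,1,B):
GBBBBGGGB
GBBBBGGGB
GBBBBGWGB
GGGGGGGGB
GGGGGBGGG
GGGGGGGGG
GBGGGGGGG
After op 3 paint(4,2,R):
GBBBBGGGB
GBBBBGGGB
GBBBBGWGB
GGGGGGGGB
GGRGGBGGG
GGGGGGGGG
GBGGGGGGG
After op 4 paint(3,1,K):
GBBBBGGGB
GBBBBGGGB
GBBBBGWGB
GKGGGGGGB
GGRGGBGGG
GGGGGGGGG
GBGGGGGGG
After op 5 fill(0,3,R) [12 cells changed]:
GRRRRGGGB
GRRRRGGGB
GRRRRGWGB
GKGGGGGGB
GGRGGBGGG
GGGGGGGGG
GBGGGGGGG
After op 6 paint(1,7,R):
GRRRRGGGB
GRRRRGGRB
GRRRRGWGB
GKGGGGGGB
GGRGGBGGG
GGGGGGGGG
GBGGGGGGG
After op 7 fill(4,1,W) [41 cells changed]:
WRRRRWWWB
WRRRRWWRB
WRRRRWWWB
WKWWWWWWB
WWRWWBWWW
WWWWWWWWW
WBWWWWWWW

Answer: 41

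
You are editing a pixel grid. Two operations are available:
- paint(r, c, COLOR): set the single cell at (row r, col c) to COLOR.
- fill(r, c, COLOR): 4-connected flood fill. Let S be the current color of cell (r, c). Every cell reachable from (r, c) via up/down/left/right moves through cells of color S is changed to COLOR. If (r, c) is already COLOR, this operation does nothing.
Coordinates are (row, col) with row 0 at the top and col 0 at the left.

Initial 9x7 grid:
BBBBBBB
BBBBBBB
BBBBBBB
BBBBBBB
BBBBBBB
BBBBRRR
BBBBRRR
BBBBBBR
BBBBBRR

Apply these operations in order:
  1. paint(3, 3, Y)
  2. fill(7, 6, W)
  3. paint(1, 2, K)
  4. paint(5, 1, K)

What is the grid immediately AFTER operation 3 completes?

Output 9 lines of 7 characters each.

After op 1 paint(3,3,Y):
BBBBBBB
BBBBBBB
BBBBBBB
BBBYBBB
BBBBBBB
BBBBRRR
BBBBRRR
BBBBBBR
BBBBBRR
After op 2 fill(7,6,W) [9 cells changed]:
BBBBBBB
BBBBBBB
BBBBBBB
BBBYBBB
BBBBBBB
BBBBWWW
BBBBWWW
BBBBBBW
BBBBBWW
After op 3 paint(1,2,K):
BBBBBBB
BBKBBBB
BBBBBBB
BBBYBBB
BBBBBBB
BBBBWWW
BBBBWWW
BBBBBBW
BBBBBWW

Answer: BBBBBBB
BBKBBBB
BBBBBBB
BBBYBBB
BBBBBBB
BBBBWWW
BBBBWWW
BBBBBBW
BBBBBWW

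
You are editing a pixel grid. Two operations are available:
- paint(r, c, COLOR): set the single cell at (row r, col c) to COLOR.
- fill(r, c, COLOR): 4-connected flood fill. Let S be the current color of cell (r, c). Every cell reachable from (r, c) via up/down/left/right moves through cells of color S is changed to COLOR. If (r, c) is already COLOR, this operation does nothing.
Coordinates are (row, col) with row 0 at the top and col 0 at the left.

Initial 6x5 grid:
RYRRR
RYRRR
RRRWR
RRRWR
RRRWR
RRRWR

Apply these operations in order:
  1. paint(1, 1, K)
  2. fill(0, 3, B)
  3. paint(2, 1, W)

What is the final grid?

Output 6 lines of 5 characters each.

Answer: BYBBB
BKBBB
BWBWB
BBBWB
BBBWB
BBBWB

Derivation:
After op 1 paint(1,1,K):
RYRRR
RKRRR
RRRWR
RRRWR
RRRWR
RRRWR
After op 2 fill(0,3,B) [24 cells changed]:
BYBBB
BKBBB
BBBWB
BBBWB
BBBWB
BBBWB
After op 3 paint(2,1,W):
BYBBB
BKBBB
BWBWB
BBBWB
BBBWB
BBBWB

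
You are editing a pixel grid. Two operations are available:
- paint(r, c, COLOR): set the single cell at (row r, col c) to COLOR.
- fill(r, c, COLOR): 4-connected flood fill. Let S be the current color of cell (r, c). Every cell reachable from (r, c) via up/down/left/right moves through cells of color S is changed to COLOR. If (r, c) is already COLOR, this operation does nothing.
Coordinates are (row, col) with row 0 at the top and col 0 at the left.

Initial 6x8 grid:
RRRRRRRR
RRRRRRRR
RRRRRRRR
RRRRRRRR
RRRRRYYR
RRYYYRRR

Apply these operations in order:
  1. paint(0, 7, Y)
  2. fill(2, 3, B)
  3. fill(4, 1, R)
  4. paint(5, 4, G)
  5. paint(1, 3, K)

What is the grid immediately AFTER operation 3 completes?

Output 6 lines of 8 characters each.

After op 1 paint(0,7,Y):
RRRRRRRY
RRRRRRRR
RRRRRRRR
RRRRRRRR
RRRRRYYR
RRYYYRRR
After op 2 fill(2,3,B) [42 cells changed]:
BBBBBBBY
BBBBBBBB
BBBBBBBB
BBBBBBBB
BBBBBYYB
BBYYYBBB
After op 3 fill(4,1,R) [42 cells changed]:
RRRRRRRY
RRRRRRRR
RRRRRRRR
RRRRRRRR
RRRRRYYR
RRYYYRRR

Answer: RRRRRRRY
RRRRRRRR
RRRRRRRR
RRRRRRRR
RRRRRYYR
RRYYYRRR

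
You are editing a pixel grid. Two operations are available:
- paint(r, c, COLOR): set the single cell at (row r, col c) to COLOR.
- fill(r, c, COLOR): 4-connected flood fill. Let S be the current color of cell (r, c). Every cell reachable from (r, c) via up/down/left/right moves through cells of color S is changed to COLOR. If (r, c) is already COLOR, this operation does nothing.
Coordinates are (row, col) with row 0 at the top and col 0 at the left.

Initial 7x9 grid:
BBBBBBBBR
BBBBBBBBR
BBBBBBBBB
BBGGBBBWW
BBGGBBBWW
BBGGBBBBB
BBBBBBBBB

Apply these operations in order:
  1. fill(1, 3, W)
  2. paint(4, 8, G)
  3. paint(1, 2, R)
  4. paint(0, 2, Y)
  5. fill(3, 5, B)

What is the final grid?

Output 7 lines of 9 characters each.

Answer: BBYBBBBBR
BBRBBBBBR
BBBBBBBBB
BBGGBBBBB
BBGGBBBBG
BBGGBBBBB
BBBBBBBBB

Derivation:
After op 1 fill(1,3,W) [51 cells changed]:
WWWWWWWWR
WWWWWWWWR
WWWWWWWWW
WWGGWWWWW
WWGGWWWWW
WWGGWWWWW
WWWWWWWWW
After op 2 paint(4,8,G):
WWWWWWWWR
WWWWWWWWR
WWWWWWWWW
WWGGWWWWW
WWGGWWWWG
WWGGWWWWW
WWWWWWWWW
After op 3 paint(1,2,R):
WWWWWWWWR
WWRWWWWWR
WWWWWWWWW
WWGGWWWWW
WWGGWWWWG
WWGGWWWWW
WWWWWWWWW
After op 4 paint(0,2,Y):
WWYWWWWWR
WWRWWWWWR
WWWWWWWWW
WWGGWWWWW
WWGGWWWWG
WWGGWWWWW
WWWWWWWWW
After op 5 fill(3,5,B) [52 cells changed]:
BBYBBBBBR
BBRBBBBBR
BBBBBBBBB
BBGGBBBBB
BBGGBBBBG
BBGGBBBBB
BBBBBBBBB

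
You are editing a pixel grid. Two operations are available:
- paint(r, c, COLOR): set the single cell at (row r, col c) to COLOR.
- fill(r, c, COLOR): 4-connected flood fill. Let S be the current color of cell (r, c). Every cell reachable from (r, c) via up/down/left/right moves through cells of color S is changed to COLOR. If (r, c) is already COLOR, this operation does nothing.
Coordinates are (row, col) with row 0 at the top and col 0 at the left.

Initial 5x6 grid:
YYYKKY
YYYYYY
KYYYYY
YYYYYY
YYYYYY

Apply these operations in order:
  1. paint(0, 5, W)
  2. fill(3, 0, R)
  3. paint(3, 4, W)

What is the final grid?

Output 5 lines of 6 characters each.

Answer: RRRKKW
RRRRRR
KRRRRR
RRRRWR
RRRRRR

Derivation:
After op 1 paint(0,5,W):
YYYKKW
YYYYYY
KYYYYY
YYYYYY
YYYYYY
After op 2 fill(3,0,R) [26 cells changed]:
RRRKKW
RRRRRR
KRRRRR
RRRRRR
RRRRRR
After op 3 paint(3,4,W):
RRRKKW
RRRRRR
KRRRRR
RRRRWR
RRRRRR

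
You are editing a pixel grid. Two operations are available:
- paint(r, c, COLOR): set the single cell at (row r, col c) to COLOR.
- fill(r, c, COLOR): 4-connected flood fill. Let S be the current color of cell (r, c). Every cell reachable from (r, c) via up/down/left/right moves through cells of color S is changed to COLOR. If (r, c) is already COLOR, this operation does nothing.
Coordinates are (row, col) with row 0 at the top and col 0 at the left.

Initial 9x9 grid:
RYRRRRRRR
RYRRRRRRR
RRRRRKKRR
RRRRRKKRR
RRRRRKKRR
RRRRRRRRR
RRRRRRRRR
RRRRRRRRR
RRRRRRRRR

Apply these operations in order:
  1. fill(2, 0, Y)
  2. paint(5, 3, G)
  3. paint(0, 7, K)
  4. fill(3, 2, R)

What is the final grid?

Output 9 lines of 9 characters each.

After op 1 fill(2,0,Y) [73 cells changed]:
YYYYYYYYY
YYYYYYYYY
YYYYYKKYY
YYYYYKKYY
YYYYYKKYY
YYYYYYYYY
YYYYYYYYY
YYYYYYYYY
YYYYYYYYY
After op 2 paint(5,3,G):
YYYYYYYYY
YYYYYYYYY
YYYYYKKYY
YYYYYKKYY
YYYYYKKYY
YYYGYYYYY
YYYYYYYYY
YYYYYYYYY
YYYYYYYYY
After op 3 paint(0,7,K):
YYYYYYYKY
YYYYYYYYY
YYYYYKKYY
YYYYYKKYY
YYYYYKKYY
YYYGYYYYY
YYYYYYYYY
YYYYYYYYY
YYYYYYYYY
After op 4 fill(3,2,R) [73 cells changed]:
RRRRRRRKR
RRRRRRRRR
RRRRRKKRR
RRRRRKKRR
RRRRRKKRR
RRRGRRRRR
RRRRRRRRR
RRRRRRRRR
RRRRRRRRR

Answer: RRRRRRRKR
RRRRRRRRR
RRRRRKKRR
RRRRRKKRR
RRRRRKKRR
RRRGRRRRR
RRRRRRRRR
RRRRRRRRR
RRRRRRRRR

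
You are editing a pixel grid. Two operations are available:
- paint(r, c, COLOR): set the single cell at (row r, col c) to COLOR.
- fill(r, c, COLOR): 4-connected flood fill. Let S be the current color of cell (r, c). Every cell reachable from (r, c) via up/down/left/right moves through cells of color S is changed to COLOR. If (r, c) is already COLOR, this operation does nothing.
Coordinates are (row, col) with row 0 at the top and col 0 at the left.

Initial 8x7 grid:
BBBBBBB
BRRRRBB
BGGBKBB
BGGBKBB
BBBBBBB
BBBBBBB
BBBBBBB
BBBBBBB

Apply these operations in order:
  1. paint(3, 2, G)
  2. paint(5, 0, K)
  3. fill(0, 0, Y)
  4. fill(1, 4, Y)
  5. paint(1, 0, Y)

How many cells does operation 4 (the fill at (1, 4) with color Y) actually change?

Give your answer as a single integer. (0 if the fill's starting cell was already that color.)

After op 1 paint(3,2,G):
BBBBBBB
BRRRRBB
BGGBKBB
BGGBKBB
BBBBBBB
BBBBBBB
BBBBBBB
BBBBBBB
After op 2 paint(5,0,K):
BBBBBBB
BRRRRBB
BGGBKBB
BGGBKBB
BBBBBBB
KBBBBBB
BBBBBBB
BBBBBBB
After op 3 fill(0,0,Y) [45 cells changed]:
YYYYYYY
YRRRRYY
YGGYKYY
YGGYKYY
YYYYYYY
KYYYYYY
YYYYYYY
YYYYYYY
After op 4 fill(1,4,Y) [4 cells changed]:
YYYYYYY
YYYYYYY
YGGYKYY
YGGYKYY
YYYYYYY
KYYYYYY
YYYYYYY
YYYYYYY

Answer: 4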